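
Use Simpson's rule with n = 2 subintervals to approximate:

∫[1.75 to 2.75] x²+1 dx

f(x) = x²+1
a = 1.75, b = 2.75, n = 2
h = (b - a)/n = 0.500000

Simpson's rule: (h/3)[f(x₀) + 4f(x₁) + 2f(x₂) + ... + f(xₙ)]

x_0 = 1.7500, f(x_0) = 4.062500, coefficient = 1
x_1 = 2.2500, f(x_1) = 6.062500, coefficient = 4
x_2 = 2.7500, f(x_2) = 8.562500, coefficient = 1

I ≈ (0.500000/3) × 36.875000 = 6.145833
Exact value: 6.145833
Error: 0.000000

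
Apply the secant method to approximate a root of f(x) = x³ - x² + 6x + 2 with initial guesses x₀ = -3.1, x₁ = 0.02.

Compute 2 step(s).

f(x) = x³ - x² + 6x + 2
x₀ = -3.1, x₁ = 0.02

Secant formula: x_{n+1} = x_n - f(x_n)(x_n - x_{n-1})/(f(x_n) - f(x_{n-1}))

Iteration 1:
  f(-3.100000) = -56.001000
  f(0.020000) = 2.119608
  x_2 = 0.020000 - 2.119608×(0.020000 - (-3.100000))/(2.119608 - (-56.001000))
       = -0.093784
Iteration 2:
  f(0.020000) = 2.119608
  f(-0.093784) = 1.427678
  x_3 = -0.093784 - 1.427678×(-0.093784 - 0.020000)/(1.427678 - 2.119608)
       = -0.328556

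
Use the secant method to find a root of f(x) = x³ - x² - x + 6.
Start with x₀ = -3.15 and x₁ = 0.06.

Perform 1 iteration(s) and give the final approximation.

f(x) = x³ - x² - x + 6
x₀ = -3.15, x₁ = 0.06

Secant formula: x_{n+1} = x_n - f(x_n)(x_n - x_{n-1})/(f(x_n) - f(x_{n-1}))

Iteration 1:
  f(-3.150000) = -32.028375
  f(0.060000) = 5.936616
  x_2 = 0.060000 - 5.936616×(0.060000 - (-3.150000))/(5.936616 - (-32.028375))
       = -0.441950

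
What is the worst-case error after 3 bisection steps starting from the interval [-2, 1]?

Bisection error bound: |error| ≤ (b-a)/2^n
|error| ≤ (1 - (-2))/2^3 = 3/2^3
|error| ≤ 0.3750000000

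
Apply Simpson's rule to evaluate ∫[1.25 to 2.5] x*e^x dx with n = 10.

f(x) = x*e^x
a = 1.25, b = 2.5, n = 10
h = (b - a)/n = 0.125000

Simpson's rule: (h/3)[f(x₀) + 4f(x₁) + 2f(x₂) + ... + f(xₙ)]

x_0 = 1.2500, f(x_0) = 4.362929, coefficient = 1
x_1 = 1.3750, f(x_1) = 5.438230, coefficient = 4
x_2 = 1.5000, f(x_2) = 6.722534, coefficient = 2
x_3 = 1.6250, f(x_3) = 8.252431, coefficient = 4
x_4 = 1.7500, f(x_4) = 10.070555, coefficient = 2
x_5 = 1.8750, f(x_5) = 12.226536, coefficient = 4
x_6 = 2.0000, f(x_6) = 14.778112, coefficient = 2
x_7 = 2.1250, f(x_7) = 17.792407, coefficient = 4
x_8 = 2.2500, f(x_8) = 21.347406, coefficient = 2
x_9 = 2.3750, f(x_9) = 25.533656, coefficient = 4
x_10 = 2.5000, f(x_10) = 30.456235, coefficient = 1

I ≈ (0.125000/3) × 417.629419 = 17.401226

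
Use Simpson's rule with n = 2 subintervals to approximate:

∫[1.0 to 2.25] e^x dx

f(x) = e^x
a = 1.0, b = 2.25, n = 2
h = (b - a)/n = 0.625000

Simpson's rule: (h/3)[f(x₀) + 4f(x₁) + 2f(x₂) + ... + f(xₙ)]

x_0 = 1.0000, f(x_0) = 2.718282, coefficient = 1
x_1 = 1.6250, f(x_1) = 5.078419, coefficient = 4
x_2 = 2.2500, f(x_2) = 9.487736, coefficient = 1

I ≈ (0.625000/3) × 32.519694 = 6.774936
Exact value: 6.769454
Error: 0.005482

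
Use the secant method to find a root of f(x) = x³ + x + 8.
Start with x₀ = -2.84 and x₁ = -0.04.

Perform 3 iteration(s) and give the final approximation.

f(x) = x³ + x + 8
x₀ = -2.84, x₁ = -0.04

Secant formula: x_{n+1} = x_n - f(x_n)(x_n - x_{n-1})/(f(x_n) - f(x_{n-1}))

Iteration 1:
  f(-2.840000) = -17.746304
  f(-0.040000) = 7.959936
  x_2 = -0.040000 - 7.959936×(-0.040000 - (-2.840000))/(7.959936 - (-17.746304))
       = -0.907020
Iteration 2:
  f(-0.040000) = 7.959936
  f(-0.907020) = 6.346788
  x_3 = -0.907020 - 6.346788×(-0.907020 - (-0.040000))/(6.346788 - 7.959936)
       = -4.318234
Iteration 3:
  f(-0.907020) = 6.346788
  f(-4.318234) = -76.840969
  x_4 = -4.318234 - (-76.840969)×(-4.318234 - (-0.907020))/(-76.840969 - 6.346788)
       = -1.167278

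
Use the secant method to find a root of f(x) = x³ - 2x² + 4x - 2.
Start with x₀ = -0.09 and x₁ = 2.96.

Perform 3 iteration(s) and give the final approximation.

f(x) = x³ - 2x² + 4x - 2
x₀ = -0.09, x₁ = 2.96

Secant formula: x_{n+1} = x_n - f(x_n)(x_n - x_{n-1})/(f(x_n) - f(x_{n-1}))

Iteration 1:
  f(-0.090000) = -2.376929
  f(2.960000) = 18.251136
  x_2 = 2.960000 - 18.251136×(2.960000 - (-0.090000))/(18.251136 - (-2.376929))
       = 0.261445
Iteration 2:
  f(2.960000) = 18.251136
  f(0.261445) = -1.073056
  x_3 = 0.261445 - (-1.073056)×(0.261445 - 2.960000)/(-1.073056 - 18.251136)
       = 0.411294
Iteration 3:
  f(0.261445) = -1.073056
  f(0.411294) = -0.623575
  x_4 = 0.411294 - (-0.623575)×(0.411294 - 0.261445)/(-0.623575 - (-1.073056))
       = 0.619182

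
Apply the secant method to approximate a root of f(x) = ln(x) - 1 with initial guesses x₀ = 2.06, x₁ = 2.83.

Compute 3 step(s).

f(x) = ln(x) - 1
x₀ = 2.06, x₁ = 2.83

Secant formula: x_{n+1} = x_n - f(x_n)(x_n - x_{n-1})/(f(x_n) - f(x_{n-1}))

Iteration 1:
  f(2.060000) = -0.277294
  f(2.830000) = 0.040277
  x_2 = 2.830000 - 0.040277×(2.830000 - 2.060000)/(0.040277 - (-0.277294))
       = 2.732343
Iteration 2:
  f(2.830000) = 0.040277
  f(2.732343) = 0.005159
  x_3 = 2.732343 - 0.005159×(2.732343 - 2.830000)/(0.005159 - 0.040277)
       = 2.717995
Iteration 3:
  f(2.732343) = 0.005159
  f(2.717995) = -0.000105
  x_4 = 2.717995 - (-0.000105)×(2.717995 - 2.732343)/(-0.000105 - 0.005159)
       = 2.718283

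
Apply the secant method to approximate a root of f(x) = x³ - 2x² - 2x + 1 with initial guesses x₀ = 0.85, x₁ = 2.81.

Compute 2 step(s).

f(x) = x³ - 2x² - 2x + 1
x₀ = 0.85, x₁ = 2.81

Secant formula: x_{n+1} = x_n - f(x_n)(x_n - x_{n-1})/(f(x_n) - f(x_{n-1}))

Iteration 1:
  f(0.850000) = -1.530875
  f(2.810000) = 1.775841
  x_2 = 2.810000 - 1.775841×(2.810000 - 0.850000)/(1.775841 - (-1.530875))
       = 1.757400
Iteration 2:
  f(2.810000) = 1.775841
  f(1.757400) = -3.264059
  x_3 = 1.757400 - (-3.264059)×(1.757400 - 2.810000)/(-3.264059 - 1.775841)
       = 2.439110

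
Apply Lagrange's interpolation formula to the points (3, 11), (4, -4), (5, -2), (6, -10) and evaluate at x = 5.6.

Lagrange interpolation formula:
P(x) = Σ yᵢ × Lᵢ(x)
where Lᵢ(x) = Π_{j≠i} (x - xⱼ)/(xᵢ - xⱼ)

L_0(5.6) = (5.6 - 4)/(3 - 4) × (5.6 - 5)/(3 - 5) × (5.6 - 6)/(3 - 6) = 0.064000
L_1(5.6) = (5.6 - 3)/(4 - 3) × (5.6 - 5)/(4 - 5) × (5.6 - 6)/(4 - 6) = -0.312000
L_2(5.6) = (5.6 - 3)/(5 - 3) × (5.6 - 4)/(5 - 4) × (5.6 - 6)/(5 - 6) = 0.832000
L_3(5.6) = (5.6 - 3)/(6 - 3) × (5.6 - 4)/(6 - 4) × (5.6 - 5)/(6 - 5) = 0.416000

P(5.6) = 11×L_0(5.6) + (-4)×L_1(5.6) + (-2)×L_2(5.6) + (-10)×L_3(5.6)
P(5.6) = -3.872000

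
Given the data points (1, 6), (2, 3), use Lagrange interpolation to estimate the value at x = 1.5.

Lagrange interpolation formula:
P(x) = Σ yᵢ × Lᵢ(x)
where Lᵢ(x) = Π_{j≠i} (x - xⱼ)/(xᵢ - xⱼ)

L_0(1.5) = (1.5 - 2)/(1 - 2) = 0.500000
L_1(1.5) = (1.5 - 1)/(2 - 1) = 0.500000

P(1.5) = 6×L_0(1.5) + 3×L_1(1.5)
P(1.5) = 4.500000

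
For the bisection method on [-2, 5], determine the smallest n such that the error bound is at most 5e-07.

We need (b-a)/2^n ≤ 5e-07
(5 - (-2))/2^n ≤ 5e-07
7/2^n ≤ 5e-07
2^n ≥ 14000000
n ≥ log₂(14000000) = 23.74
n ≥ 24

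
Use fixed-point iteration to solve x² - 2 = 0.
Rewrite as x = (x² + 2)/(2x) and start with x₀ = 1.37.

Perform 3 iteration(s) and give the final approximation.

Equation: x² - 2 = 0
Fixed-point form: x = (x² + 2)/(2x)
x₀ = 1.37

x_1 = g(1.370000) = 1.414927
x_2 = g(1.414927) = 1.414214
x_3 = g(1.414214) = 1.414214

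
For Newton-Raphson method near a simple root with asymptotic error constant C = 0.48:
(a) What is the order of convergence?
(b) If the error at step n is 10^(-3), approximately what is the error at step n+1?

(a) Newton-Raphson has quadratic (order 2) convergence near simple roots.
    This means |e_{n+1}| ≈ C|e_n|².

(b) With |e_n| = 10^(-3) and C = 0.48:
    |e_{n+1}| ≈ 0.48 × (10^(-3))² = 0.48 × 10^(-6)

(a) 2 (quadratic); (b) |e_{n+1}| ≈ 4.800e-07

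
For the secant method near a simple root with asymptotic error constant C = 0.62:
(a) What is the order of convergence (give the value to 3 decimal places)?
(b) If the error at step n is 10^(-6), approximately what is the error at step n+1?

(a) Secant method has superlinear convergence with order φ = (1+√5)/2 ≈ 1.618.
    This means |e_{n+1}| ≈ C|e_n|^1.618.

(b) With |e_n| = 10^(-6) and C = 0.62:
    |e_{n+1}| ≈ 0.62 × (10^(-6))^1.618 = 0.62 × 10^(-9.71)

(a) ≈ 1.618 (golden ratio); (b) |e_{n+1}| ≈ 1.214e-10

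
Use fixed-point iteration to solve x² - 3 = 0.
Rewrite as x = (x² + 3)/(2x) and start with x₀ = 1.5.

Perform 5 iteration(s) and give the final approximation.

Equation: x² - 3 = 0
Fixed-point form: x = (x² + 3)/(2x)
x₀ = 1.5

x_1 = g(1.500000) = 1.750000
x_2 = g(1.750000) = 1.732143
x_3 = g(1.732143) = 1.732051
x_4 = g(1.732051) = 1.732051
x_5 = g(1.732051) = 1.732051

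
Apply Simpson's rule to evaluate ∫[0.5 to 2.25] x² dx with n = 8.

f(x) = x²
a = 0.5, b = 2.25, n = 8
h = (b - a)/n = 0.218750

Simpson's rule: (h/3)[f(x₀) + 4f(x₁) + 2f(x₂) + ... + f(xₙ)]

x_0 = 0.5000, f(x_0) = 0.250000, coefficient = 1
x_1 = 0.7188, f(x_1) = 0.516602, coefficient = 4
x_2 = 0.9375, f(x_2) = 0.878906, coefficient = 2
x_3 = 1.1562, f(x_3) = 1.336914, coefficient = 4
x_4 = 1.3750, f(x_4) = 1.890625, coefficient = 2
x_5 = 1.5938, f(x_5) = 2.540039, coefficient = 4
x_6 = 1.8125, f(x_6) = 3.285156, coefficient = 2
x_7 = 2.0312, f(x_7) = 4.125977, coefficient = 4
x_8 = 2.2500, f(x_8) = 5.062500, coefficient = 1

I ≈ (0.218750/3) × 51.500000 = 3.755208
Exact value: 3.755208
Error: 0.000000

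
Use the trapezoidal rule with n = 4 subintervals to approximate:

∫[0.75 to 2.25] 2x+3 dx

f(x) = 2x+3
a = 0.75, b = 2.25, n = 4
h = (b - a)/n = 0.375000

Trapezoidal rule: (h/2)[f(x₀) + 2f(x₁) + 2f(x₂) + ... + f(xₙ)]

x_0 = 0.7500, f(x_0) = 4.500000, coefficient = 1
x_1 = 1.1250, f(x_1) = 5.250000, coefficient = 2
x_2 = 1.5000, f(x_2) = 6.000000, coefficient = 2
x_3 = 1.8750, f(x_3) = 6.750000, coefficient = 2
x_4 = 2.2500, f(x_4) = 7.500000, coefficient = 1

I ≈ (0.375000/2) × 48.000000 = 9.000000
Exact value: 9.000000
Error: 0.000000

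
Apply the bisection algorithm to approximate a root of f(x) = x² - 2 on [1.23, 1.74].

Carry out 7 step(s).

f(x) = x² - 2
Initial interval: [1.23, 1.74]

Iteration 1:
  c_1 = (1.230000 + 1.740000)/2 = 1.485000
  f(c_1) = f(1.485000) = 0.205225
  f(a) × f(c) < 0, new interval: [1.230000, 1.485000]
Iteration 2:
  c_2 = (1.230000 + 1.485000)/2 = 1.357500
  f(c_2) = f(1.357500) = -0.157194
  f(a) × f(c) ≥ 0, new interval: [1.357500, 1.485000]
Iteration 3:
  c_3 = (1.357500 + 1.485000)/2 = 1.421250
  f(c_3) = f(1.421250) = 0.019952
  f(a) × f(c) < 0, new interval: [1.357500, 1.421250]
Iteration 4:
  c_4 = (1.357500 + 1.421250)/2 = 1.389375
  f(c_4) = f(1.389375) = -0.069637
  f(a) × f(c) ≥ 0, new interval: [1.389375, 1.421250]
Iteration 5:
  c_5 = (1.389375 + 1.421250)/2 = 1.405312
  f(c_5) = f(1.405312) = -0.025097
  f(a) × f(c) ≥ 0, new interval: [1.405312, 1.421250]
Iteration 6:
  c_6 = (1.405312 + 1.421250)/2 = 1.413281
  f(c_6) = f(1.413281) = -0.002636
  f(a) × f(c) ≥ 0, new interval: [1.413281, 1.421250]
Iteration 7:
  c_7 = (1.413281 + 1.421250)/2 = 1.417266
  f(c_7) = f(1.417266) = 0.008642
  f(a) × f(c) < 0, new interval: [1.413281, 1.417266]

After 7 iteration(s), the approximation is c_7 = 1.417266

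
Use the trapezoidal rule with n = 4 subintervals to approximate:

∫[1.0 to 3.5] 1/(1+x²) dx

f(x) = 1/(1+x²)
a = 1.0, b = 3.5, n = 4
h = (b - a)/n = 0.625000

Trapezoidal rule: (h/2)[f(x₀) + 2f(x₁) + 2f(x₂) + ... + f(xₙ)]

x_0 = 1.0000, f(x_0) = 0.500000, coefficient = 1
x_1 = 1.6250, f(x_1) = 0.274678, coefficient = 2
x_2 = 2.2500, f(x_2) = 0.164948, coefficient = 2
x_3 = 2.8750, f(x_3) = 0.107926, coefficient = 2
x_4 = 3.5000, f(x_4) = 0.075472, coefficient = 1

I ≈ (0.625000/2) × 1.670576 = 0.522055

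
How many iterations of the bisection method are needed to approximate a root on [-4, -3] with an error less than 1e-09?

We need (b-a)/2^n ≤ 1e-09
(-3 - (-4))/2^n ≤ 1e-09
1/2^n ≤ 1e-09
2^n ≥ 1000000000
n ≥ log₂(1000000000) = 29.90
n ≥ 30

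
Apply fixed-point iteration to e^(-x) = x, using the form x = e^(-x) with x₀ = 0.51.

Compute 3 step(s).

Equation: e^(-x) = x
Fixed-point form: x = e^(-x)
x₀ = 0.51

x_1 = g(0.510000) = 0.600496
x_2 = g(0.600496) = 0.548540
x_3 = g(0.548540) = 0.577793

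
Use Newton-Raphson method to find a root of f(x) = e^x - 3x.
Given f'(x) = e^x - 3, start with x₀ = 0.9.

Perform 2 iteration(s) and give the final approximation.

f(x) = e^x - 3x
f'(x) = e^x - 3
x₀ = 0.9

Newton-Raphson formula: x_{n+1} = x_n - f(x_n)/f'(x_n)

Iteration 1:
  f(0.900000) = -0.240397
  f'(0.900000) = -0.540397
  x_1 = 0.900000 - (-0.240397)/(-0.540397) = 0.455148
Iteration 2:
  f(0.455148) = 0.210963
  f'(0.455148) = -1.423594
  x_2 = 0.455148 - 0.210963/(-1.423594) = 0.603338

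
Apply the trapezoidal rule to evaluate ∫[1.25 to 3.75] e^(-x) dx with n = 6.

f(x) = e^(-x)
a = 1.25, b = 3.75, n = 6
h = (b - a)/n = 0.416667

Trapezoidal rule: (h/2)[f(x₀) + 2f(x₁) + 2f(x₂) + ... + f(xₙ)]

x_0 = 1.2500, f(x_0) = 0.286505, coefficient = 1
x_1 = 1.6667, f(x_1) = 0.188876, coefficient = 2
x_2 = 2.0833, f(x_2) = 0.124514, coefficient = 2
x_3 = 2.5000, f(x_3) = 0.082085, coefficient = 2
x_4 = 2.9167, f(x_4) = 0.054114, coefficient = 2
x_5 = 3.3333, f(x_5) = 0.035674, coefficient = 2
x_6 = 3.7500, f(x_6) = 0.023518, coefficient = 1

I ≈ (0.416667/2) × 1.280548 = 0.266781
Exact value: 0.262987
Error: 0.003794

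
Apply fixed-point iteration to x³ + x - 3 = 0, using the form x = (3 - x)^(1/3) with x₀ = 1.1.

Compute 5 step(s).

Equation: x³ + x - 3 = 0
Fixed-point form: x = (3 - x)^(1/3)
x₀ = 1.1

x_1 = g(1.100000) = 1.238562
x_2 = g(1.238562) = 1.207691
x_3 = g(1.207691) = 1.214705
x_4 = g(1.214705) = 1.213119
x_5 = g(1.213119) = 1.213478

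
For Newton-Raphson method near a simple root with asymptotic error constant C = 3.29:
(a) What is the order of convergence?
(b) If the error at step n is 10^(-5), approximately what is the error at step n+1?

(a) Newton-Raphson has quadratic (order 2) convergence near simple roots.
    This means |e_{n+1}| ≈ C|e_n|².

(b) With |e_n| = 10^(-5) and C = 3.29:
    |e_{n+1}| ≈ 3.29 × (10^(-5))² = 3.29 × 10^(-10)

(a) 2 (quadratic); (b) |e_{n+1}| ≈ 3.290e-10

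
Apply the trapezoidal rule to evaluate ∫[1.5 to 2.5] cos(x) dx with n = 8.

f(x) = cos(x)
a = 1.5, b = 2.5, n = 8
h = (b - a)/n = 0.125000

Trapezoidal rule: (h/2)[f(x₀) + 2f(x₁) + 2f(x₂) + ... + f(xₙ)]

x_0 = 1.5000, f(x_0) = 0.070737, coefficient = 1
x_1 = 1.6250, f(x_1) = -0.054177, coefficient = 2
x_2 = 1.7500, f(x_2) = -0.178246, coefficient = 2
x_3 = 1.8750, f(x_3) = -0.299534, coefficient = 2
x_4 = 2.0000, f(x_4) = -0.416147, coefficient = 2
x_5 = 2.1250, f(x_5) = -0.526266, coefficient = 2
x_6 = 2.2500, f(x_6) = -0.628174, coefficient = 2
x_7 = 2.3750, f(x_7) = -0.720278, coefficient = 2
x_8 = 2.5000, f(x_8) = -0.801144, coefficient = 1

I ≈ (0.125000/2) × -6.376050 = -0.398503
Exact value: -0.399023
Error: 0.000520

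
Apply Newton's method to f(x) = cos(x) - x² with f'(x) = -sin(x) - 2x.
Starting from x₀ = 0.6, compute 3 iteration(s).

f(x) = cos(x) - x²
f'(x) = -sin(x) - 2x
x₀ = 0.6

Newton-Raphson formula: x_{n+1} = x_n - f(x_n)/f'(x_n)

Iteration 1:
  f(0.600000) = 0.465336
  f'(0.600000) = -1.764642
  x_1 = 0.600000 - 0.465336/(-1.764642) = 0.863700
Iteration 2:
  f(0.863700) = -0.096348
  f'(0.863700) = -2.487650
  x_2 = 0.863700 - (-0.096348)/(-2.487650) = 0.824969
Iteration 3:
  f(0.824969) = -0.001995
  f'(0.824969) = -2.384465
  x_3 = 0.824969 - (-0.001995)/(-2.384465) = 0.824133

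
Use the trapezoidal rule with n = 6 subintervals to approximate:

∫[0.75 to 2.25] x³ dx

f(x) = x³
a = 0.75, b = 2.25, n = 6
h = (b - a)/n = 0.250000

Trapezoidal rule: (h/2)[f(x₀) + 2f(x₁) + 2f(x₂) + ... + f(xₙ)]

x_0 = 0.7500, f(x_0) = 0.421875, coefficient = 1
x_1 = 1.0000, f(x_1) = 1.000000, coefficient = 2
x_2 = 1.2500, f(x_2) = 1.953125, coefficient = 2
x_3 = 1.5000, f(x_3) = 3.375000, coefficient = 2
x_4 = 1.7500, f(x_4) = 5.359375, coefficient = 2
x_5 = 2.0000, f(x_5) = 8.000000, coefficient = 2
x_6 = 2.2500, f(x_6) = 11.390625, coefficient = 1

I ≈ (0.250000/2) × 51.187500 = 6.398438
Exact value: 6.328125
Error: 0.070312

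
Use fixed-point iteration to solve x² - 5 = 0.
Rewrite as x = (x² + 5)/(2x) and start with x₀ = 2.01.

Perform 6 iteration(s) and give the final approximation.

Equation: x² - 5 = 0
Fixed-point form: x = (x² + 5)/(2x)
x₀ = 2.01

x_1 = g(2.010000) = 2.248781
x_2 = g(2.248781) = 2.236104
x_3 = g(2.236104) = 2.236068
x_4 = g(2.236068) = 2.236068
x_5 = g(2.236068) = 2.236068
x_6 = g(2.236068) = 2.236068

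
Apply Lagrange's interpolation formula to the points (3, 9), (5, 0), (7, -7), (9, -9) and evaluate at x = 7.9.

Lagrange interpolation formula:
P(x) = Σ yᵢ × Lᵢ(x)
where Lᵢ(x) = Π_{j≠i} (x - xⱼ)/(xᵢ - xⱼ)

L_0(7.9) = (7.9 - 5)/(3 - 5) × (7.9 - 7)/(3 - 7) × (7.9 - 9)/(3 - 9) = 0.059813
L_1(7.9) = (7.9 - 3)/(5 - 3) × (7.9 - 7)/(5 - 7) × (7.9 - 9)/(5 - 9) = -0.303188
L_2(7.9) = (7.9 - 3)/(7 - 3) × (7.9 - 5)/(7 - 5) × (7.9 - 9)/(7 - 9) = 0.976937
L_3(7.9) = (7.9 - 3)/(9 - 3) × (7.9 - 5)/(9 - 5) × (7.9 - 7)/(9 - 7) = 0.266438

P(7.9) = 9×L_0(7.9) + 0×L_1(7.9) + (-7)×L_2(7.9) + (-9)×L_3(7.9)
P(7.9) = -8.698188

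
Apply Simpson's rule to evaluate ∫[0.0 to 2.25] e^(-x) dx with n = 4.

f(x) = e^(-x)
a = 0.0, b = 2.25, n = 4
h = (b - a)/n = 0.562500

Simpson's rule: (h/3)[f(x₀) + 4f(x₁) + 2f(x₂) + ... + f(xₙ)]

x_0 = 0.0000, f(x_0) = 1.000000, coefficient = 1
x_1 = 0.5625, f(x_1) = 0.569783, coefficient = 4
x_2 = 1.1250, f(x_2) = 0.324652, coefficient = 2
x_3 = 1.6875, f(x_3) = 0.184981, coefficient = 4
x_4 = 2.2500, f(x_4) = 0.105399, coefficient = 1

I ≈ (0.562500/3) × 4.773761 = 0.895080
Exact value: 0.894601
Error: 0.000479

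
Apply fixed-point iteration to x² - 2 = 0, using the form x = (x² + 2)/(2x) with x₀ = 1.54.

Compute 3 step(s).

Equation: x² - 2 = 0
Fixed-point form: x = (x² + 2)/(2x)
x₀ = 1.54

x_1 = g(1.540000) = 1.419351
x_2 = g(1.419351) = 1.414223
x_3 = g(1.414223) = 1.414214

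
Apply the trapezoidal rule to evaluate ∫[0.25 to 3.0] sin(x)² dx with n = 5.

f(x) = sin(x)²
a = 0.25, b = 3.0, n = 5
h = (b - a)/n = 0.550000

Trapezoidal rule: (h/2)[f(x₀) + 2f(x₁) + 2f(x₂) + ... + f(xₙ)]

x_0 = 0.2500, f(x_0) = 0.061209, coefficient = 1
x_1 = 0.8000, f(x_1) = 0.514600, coefficient = 2
x_2 = 1.3500, f(x_2) = 0.952036, coefficient = 2
x_3 = 1.9000, f(x_3) = 0.895484, coefficient = 2
x_4 = 2.4500, f(x_4) = 0.406744, coefficient = 2
x_5 = 3.0000, f(x_5) = 0.019915, coefficient = 1

I ≈ (0.550000/2) × 5.618851 = 1.545184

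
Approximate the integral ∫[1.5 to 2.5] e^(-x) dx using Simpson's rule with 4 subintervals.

f(x) = e^(-x)
a = 1.5, b = 2.5, n = 4
h = (b - a)/n = 0.250000

Simpson's rule: (h/3)[f(x₀) + 4f(x₁) + 2f(x₂) + ... + f(xₙ)]

x_0 = 1.5000, f(x_0) = 0.223130, coefficient = 1
x_1 = 1.7500, f(x_1) = 0.173774, coefficient = 4
x_2 = 2.0000, f(x_2) = 0.135335, coefficient = 2
x_3 = 2.2500, f(x_3) = 0.105399, coefficient = 4
x_4 = 2.5000, f(x_4) = 0.082085, coefficient = 1

I ≈ (0.250000/3) × 1.692578 = 0.141048
Exact value: 0.141045
Error: 0.000003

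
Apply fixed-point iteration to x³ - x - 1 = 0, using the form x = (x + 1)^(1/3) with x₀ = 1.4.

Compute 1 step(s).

Equation: x³ - x - 1 = 0
Fixed-point form: x = (x + 1)^(1/3)
x₀ = 1.4

x_1 = g(1.400000) = 1.338866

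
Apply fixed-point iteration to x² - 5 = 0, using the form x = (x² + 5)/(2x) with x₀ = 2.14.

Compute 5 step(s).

Equation: x² - 5 = 0
Fixed-point form: x = (x² + 5)/(2x)
x₀ = 2.14

x_1 = g(2.140000) = 2.238224
x_2 = g(2.238224) = 2.236069
x_3 = g(2.236069) = 2.236068
x_4 = g(2.236068) = 2.236068
x_5 = g(2.236068) = 2.236068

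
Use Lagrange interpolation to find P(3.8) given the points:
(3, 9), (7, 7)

Lagrange interpolation formula:
P(x) = Σ yᵢ × Lᵢ(x)
where Lᵢ(x) = Π_{j≠i} (x - xⱼ)/(xᵢ - xⱼ)

L_0(3.8) = (3.8 - 7)/(3 - 7) = 0.800000
L_1(3.8) = (3.8 - 3)/(7 - 3) = 0.200000

P(3.8) = 9×L_0(3.8) + 7×L_1(3.8)
P(3.8) = 8.600000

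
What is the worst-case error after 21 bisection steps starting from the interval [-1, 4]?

Bisection error bound: |error| ≤ (b-a)/2^n
|error| ≤ (4 - (-1))/2^21 = 5/2^21
|error| ≤ 0.0000023842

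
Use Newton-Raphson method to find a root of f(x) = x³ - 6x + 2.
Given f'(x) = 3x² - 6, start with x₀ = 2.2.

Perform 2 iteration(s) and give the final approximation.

f(x) = x³ - 6x + 2
f'(x) = 3x² - 6
x₀ = 2.2

Newton-Raphson formula: x_{n+1} = x_n - f(x_n)/f'(x_n)

Iteration 1:
  f(2.200000) = -0.552000
  f'(2.200000) = 8.520000
  x_1 = 2.200000 - (-0.552000)/8.520000 = 2.264789
Iteration 2:
  f(2.264789) = 0.027976
  f'(2.264789) = 9.387804
  x_2 = 2.264789 - 0.027976/9.387804 = 2.261809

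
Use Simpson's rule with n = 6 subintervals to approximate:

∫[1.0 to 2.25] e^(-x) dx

f(x) = e^(-x)
a = 1.0, b = 2.25, n = 6
h = (b - a)/n = 0.208333

Simpson's rule: (h/3)[f(x₀) + 4f(x₁) + 2f(x₂) + ... + f(xₙ)]

x_0 = 1.0000, f(x_0) = 0.367879, coefficient = 1
x_1 = 1.2083, f(x_1) = 0.298695, coefficient = 4
x_2 = 1.4167, f(x_2) = 0.242521, coefficient = 2
x_3 = 1.6250, f(x_3) = 0.196912, coefficient = 4
x_4 = 1.8333, f(x_4) = 0.159880, coefficient = 2
x_5 = 2.0417, f(x_5) = 0.129812, coefficient = 4
x_6 = 2.2500, f(x_6) = 0.105399, coefficient = 1

I ≈ (0.208333/3) × 3.779754 = 0.262483
Exact value: 0.262480
Error: 0.000003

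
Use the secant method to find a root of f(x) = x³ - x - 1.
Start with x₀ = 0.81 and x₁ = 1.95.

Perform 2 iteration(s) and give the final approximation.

f(x) = x³ - x - 1
x₀ = 0.81, x₁ = 1.95

Secant formula: x_{n+1} = x_n - f(x_n)(x_n - x_{n-1})/(f(x_n) - f(x_{n-1}))

Iteration 1:
  f(0.810000) = -1.278559
  f(1.950000) = 4.464875
  x_2 = 1.950000 - 4.464875×(1.950000 - 0.810000)/(4.464875 - (-1.278559))
       = 1.063778
Iteration 2:
  f(1.950000) = 4.464875
  f(1.063778) = -0.859982
  x_3 = 1.063778 - (-0.859982)×(1.063778 - 1.950000)/(-0.859982 - 4.464875)
       = 1.206906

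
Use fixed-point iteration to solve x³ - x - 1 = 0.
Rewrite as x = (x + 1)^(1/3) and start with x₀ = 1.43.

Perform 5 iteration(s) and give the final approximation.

Equation: x³ - x - 1 = 0
Fixed-point form: x = (x + 1)^(1/3)
x₀ = 1.43

x_1 = g(1.430000) = 1.344421
x_2 = g(1.344421) = 1.328450
x_3 = g(1.328450) = 1.325426
x_4 = g(1.325426) = 1.324853
x_5 = g(1.324853) = 1.324744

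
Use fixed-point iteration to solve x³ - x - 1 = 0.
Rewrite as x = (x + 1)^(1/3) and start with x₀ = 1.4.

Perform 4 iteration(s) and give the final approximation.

Equation: x³ - x - 1 = 0
Fixed-point form: x = (x + 1)^(1/3)
x₀ = 1.4

x_1 = g(1.400000) = 1.338866
x_2 = g(1.338866) = 1.327400
x_3 = g(1.327400) = 1.325227
x_4 = g(1.325227) = 1.324815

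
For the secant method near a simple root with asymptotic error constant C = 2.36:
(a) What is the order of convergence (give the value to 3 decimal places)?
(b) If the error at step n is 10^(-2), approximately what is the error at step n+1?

(a) Secant method has superlinear convergence with order φ = (1+√5)/2 ≈ 1.618.
    This means |e_{n+1}| ≈ C|e_n|^1.618.

(b) With |e_n| = 10^(-2) and C = 2.36:
    |e_{n+1}| ≈ 2.36 × (10^(-2))^1.618 = 2.36 × 10^(-3.24)

(a) ≈ 1.618 (golden ratio); (b) |e_{n+1}| ≈ 1.370e-03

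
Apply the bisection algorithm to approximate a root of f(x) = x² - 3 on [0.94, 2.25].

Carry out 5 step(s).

f(x) = x² - 3
Initial interval: [0.94, 2.25]

Iteration 1:
  c_1 = (0.940000 + 2.250000)/2 = 1.595000
  f(c_1) = f(1.595000) = -0.455975
  f(a) × f(c) ≥ 0, new interval: [1.595000, 2.250000]
Iteration 2:
  c_2 = (1.595000 + 2.250000)/2 = 1.922500
  f(c_2) = f(1.922500) = 0.696006
  f(a) × f(c) < 0, new interval: [1.595000, 1.922500]
Iteration 3:
  c_3 = (1.595000 + 1.922500)/2 = 1.758750
  f(c_3) = f(1.758750) = 0.093202
  f(a) × f(c) < 0, new interval: [1.595000, 1.758750]
Iteration 4:
  c_4 = (1.595000 + 1.758750)/2 = 1.676875
  f(c_4) = f(1.676875) = -0.188090
  f(a) × f(c) ≥ 0, new interval: [1.676875, 1.758750]
Iteration 5:
  c_5 = (1.676875 + 1.758750)/2 = 1.717812
  f(c_5) = f(1.717812) = -0.049120
  f(a) × f(c) ≥ 0, new interval: [1.717812, 1.758750]

After 5 iteration(s), the approximation is c_5 = 1.717812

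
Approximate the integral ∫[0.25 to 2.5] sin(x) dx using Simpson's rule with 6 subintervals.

f(x) = sin(x)
a = 0.25, b = 2.5, n = 6
h = (b - a)/n = 0.375000

Simpson's rule: (h/3)[f(x₀) + 4f(x₁) + 2f(x₂) + ... + f(xₙ)]

x_0 = 0.2500, f(x_0) = 0.247404, coefficient = 1
x_1 = 0.6250, f(x_1) = 0.585097, coefficient = 4
x_2 = 1.0000, f(x_2) = 0.841471, coefficient = 2
x_3 = 1.3750, f(x_3) = 0.980893, coefficient = 4
x_4 = 1.7500, f(x_4) = 0.983986, coefficient = 2
x_5 = 2.1250, f(x_5) = 0.850320, coefficient = 4
x_6 = 2.5000, f(x_6) = 0.598472, coefficient = 1

I ≈ (0.375000/3) × 14.162030 = 1.770254
Exact value: 1.770056
Error: 0.000198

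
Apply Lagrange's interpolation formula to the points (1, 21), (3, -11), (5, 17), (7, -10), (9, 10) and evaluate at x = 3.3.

Lagrange interpolation formula:
P(x) = Σ yᵢ × Lᵢ(x)
where Lᵢ(x) = Π_{j≠i} (x - xⱼ)/(xᵢ - xⱼ)

L_0(3.3) = (3.3 - 3)/(1 - 3) × (3.3 - 5)/(1 - 5) × (3.3 - 7)/(1 - 7) × (3.3 - 9)/(1 - 9) = -0.028010
L_1(3.3) = (3.3 - 1)/(3 - 1) × (3.3 - 5)/(3 - 5) × (3.3 - 7)/(3 - 7) × (3.3 - 9)/(3 - 9) = 0.858978
L_2(3.3) = (3.3 - 1)/(5 - 1) × (3.3 - 3)/(5 - 3) × (3.3 - 7)/(5 - 7) × (3.3 - 9)/(5 - 9) = 0.227377
L_3(3.3) = (3.3 - 1)/(7 - 1) × (3.3 - 3)/(7 - 3) × (3.3 - 5)/(7 - 5) × (3.3 - 9)/(7 - 9) = -0.069647
L_4(3.3) = (3.3 - 1)/(9 - 1) × (3.3 - 3)/(9 - 3) × (3.3 - 5)/(9 - 5) × (3.3 - 7)/(9 - 7) = 0.011302

P(3.3) = 21×L_0(3.3) + (-11)×L_1(3.3) + 17×L_2(3.3) + (-10)×L_3(3.3) + 10×L_4(3.3)
P(3.3) = -5.362079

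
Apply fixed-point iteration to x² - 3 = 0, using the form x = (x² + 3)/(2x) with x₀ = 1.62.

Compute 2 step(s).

Equation: x² - 3 = 0
Fixed-point form: x = (x² + 3)/(2x)
x₀ = 1.62

x_1 = g(1.620000) = 1.735926
x_2 = g(1.735926) = 1.732055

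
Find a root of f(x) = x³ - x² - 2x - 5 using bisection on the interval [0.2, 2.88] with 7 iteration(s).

f(x) = x³ - x² - 2x - 5
Initial interval: [0.2, 2.88]

Iteration 1:
  c_1 = (0.200000 + 2.880000)/2 = 1.540000
  f(c_1) = f(1.540000) = -6.799336
  f(a) × f(c) ≥ 0, new interval: [1.540000, 2.880000]
Iteration 2:
  c_2 = (1.540000 + 2.880000)/2 = 2.210000
  f(c_2) = f(2.210000) = -3.510239
  f(a) × f(c) ≥ 0, new interval: [2.210000, 2.880000]
Iteration 3:
  c_3 = (2.210000 + 2.880000)/2 = 2.545000
  f(c_3) = f(2.545000) = -0.082996
  f(a) × f(c) ≥ 0, new interval: [2.545000, 2.880000]
Iteration 4:
  c_4 = (2.545000 + 2.880000)/2 = 2.712500
  f(c_4) = f(2.712500) = 2.174986
  f(a) × f(c) < 0, new interval: [2.545000, 2.712500]
Iteration 5:
  c_5 = (2.545000 + 2.712500)/2 = 2.628750
  f(c_5) = f(2.628750) = 0.997694
  f(a) × f(c) < 0, new interval: [2.545000, 2.628750]
Iteration 6:
  c_6 = (2.545000 + 2.628750)/2 = 2.586875
  f(c_6) = f(2.586875) = 0.445494
  f(a) × f(c) < 0, new interval: [2.545000, 2.586875]
Iteration 7:
  c_7 = (2.545000 + 2.586875)/2 = 2.565937
  f(c_7) = f(2.565937) = 0.178313
  f(a) × f(c) < 0, new interval: [2.545000, 2.565937]

After 7 iteration(s), the approximation is c_7 = 2.565937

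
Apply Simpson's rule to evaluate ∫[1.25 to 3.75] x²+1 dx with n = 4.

f(x) = x²+1
a = 1.25, b = 3.75, n = 4
h = (b - a)/n = 0.625000

Simpson's rule: (h/3)[f(x₀) + 4f(x₁) + 2f(x₂) + ... + f(xₙ)]

x_0 = 1.2500, f(x_0) = 2.562500, coefficient = 1
x_1 = 1.8750, f(x_1) = 4.515625, coefficient = 4
x_2 = 2.5000, f(x_2) = 7.250000, coefficient = 2
x_3 = 3.1250, f(x_3) = 10.765625, coefficient = 4
x_4 = 3.7500, f(x_4) = 15.062500, coefficient = 1

I ≈ (0.625000/3) × 93.250000 = 19.427083
Exact value: 19.427083
Error: 0.000000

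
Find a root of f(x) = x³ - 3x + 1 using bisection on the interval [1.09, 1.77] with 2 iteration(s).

f(x) = x³ - 3x + 1
Initial interval: [1.09, 1.77]

Iteration 1:
  c_1 = (1.090000 + 1.770000)/2 = 1.430000
  f(c_1) = f(1.430000) = -0.365793
  f(a) × f(c) ≥ 0, new interval: [1.430000, 1.770000]
Iteration 2:
  c_2 = (1.430000 + 1.770000)/2 = 1.600000
  f(c_2) = f(1.600000) = 0.296000
  f(a) × f(c) < 0, new interval: [1.430000, 1.600000]

After 2 iteration(s), the approximation is c_2 = 1.600000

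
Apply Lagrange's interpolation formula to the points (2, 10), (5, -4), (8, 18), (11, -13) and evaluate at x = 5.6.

Lagrange interpolation formula:
P(x) = Σ yᵢ × Lᵢ(x)
where Lᵢ(x) = Π_{j≠i} (x - xⱼ)/(xᵢ - xⱼ)

L_0(5.6) = (5.6 - 5)/(2 - 5) × (5.6 - 8)/(2 - 8) × (5.6 - 11)/(2 - 11) = -0.048000
L_1(5.6) = (5.6 - 2)/(5 - 2) × (5.6 - 8)/(5 - 8) × (5.6 - 11)/(5 - 11) = 0.864000
L_2(5.6) = (5.6 - 2)/(8 - 2) × (5.6 - 5)/(8 - 5) × (5.6 - 11)/(8 - 11) = 0.216000
L_3(5.6) = (5.6 - 2)/(11 - 2) × (5.6 - 5)/(11 - 5) × (5.6 - 8)/(11 - 8) = -0.032000

P(5.6) = 10×L_0(5.6) + (-4)×L_1(5.6) + 18×L_2(5.6) + (-13)×L_3(5.6)
P(5.6) = 0.368000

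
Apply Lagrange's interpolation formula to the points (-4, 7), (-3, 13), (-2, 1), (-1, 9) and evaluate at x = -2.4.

Lagrange interpolation formula:
P(x) = Σ yᵢ × Lᵢ(x)
where Lᵢ(x) = Π_{j≠i} (x - xⱼ)/(xᵢ - xⱼ)

L_0(-2.4) = (-2.4 - (-3))/(-4 - (-3)) × (-2.4 - (-2))/(-4 - (-2)) × (-2.4 - (-1))/(-4 - (-1)) = -0.056000
L_1(-2.4) = (-2.4 - (-4))/(-3 - (-4)) × (-2.4 - (-2))/(-3 - (-2)) × (-2.4 - (-1))/(-3 - (-1)) = 0.448000
L_2(-2.4) = (-2.4 - (-4))/(-2 - (-4)) × (-2.4 - (-3))/(-2 - (-3)) × (-2.4 - (-1))/(-2 - (-1)) = 0.672000
L_3(-2.4) = (-2.4 - (-4))/(-1 - (-4)) × (-2.4 - (-3))/(-1 - (-3)) × (-2.4 - (-2))/(-1 - (-2)) = -0.064000

P(-2.4) = 7×L_0(-2.4) + 13×L_1(-2.4) + 1×L_2(-2.4) + 9×L_3(-2.4)
P(-2.4) = 5.528000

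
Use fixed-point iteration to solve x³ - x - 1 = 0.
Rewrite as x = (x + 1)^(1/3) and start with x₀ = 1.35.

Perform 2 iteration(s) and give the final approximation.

Equation: x³ - x - 1 = 0
Fixed-point form: x = (x + 1)^(1/3)
x₀ = 1.35

x_1 = g(1.350000) = 1.329503
x_2 = g(1.329503) = 1.325626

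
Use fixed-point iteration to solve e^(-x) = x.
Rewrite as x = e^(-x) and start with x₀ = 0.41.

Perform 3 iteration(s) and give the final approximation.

Equation: e^(-x) = x
Fixed-point form: x = e^(-x)
x₀ = 0.41

x_1 = g(0.410000) = 0.663650
x_2 = g(0.663650) = 0.514968
x_3 = g(0.514968) = 0.597520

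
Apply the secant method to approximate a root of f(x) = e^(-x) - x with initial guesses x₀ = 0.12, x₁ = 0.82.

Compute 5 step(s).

f(x) = e^(-x) - x
x₀ = 0.12, x₁ = 0.82

Secant formula: x_{n+1} = x_n - f(x_n)(x_n - x_{n-1})/(f(x_n) - f(x_{n-1}))

Iteration 1:
  f(0.120000) = 0.766920
  f(0.820000) = -0.379568
  x_2 = 0.820000 - (-0.379568)×(0.820000 - 0.120000)/(-0.379568 - 0.766920)
       = 0.588251
Iteration 2:
  f(0.820000) = -0.379568
  f(0.588251) = -0.032953
  x_3 = 0.588251 - (-0.032953)×(0.588251 - 0.820000)/(-0.032953 - (-0.379568))
       = 0.566218
Iteration 3:
  f(0.588251) = -0.032953
  f(0.566218) = 0.001450
  x_4 = 0.566218 - 0.001450×(0.566218 - 0.588251)/(0.001450 - (-0.032953))
       = 0.567147
Iteration 4:
  f(0.566218) = 0.001450
  f(0.567147) = -0.000006
  x_5 = 0.567147 - (-0.000006)×(0.567147 - 0.566218)/(-0.000006 - 0.001450)
       = 0.567143
Iteration 5:
  f(0.567147) = -0.000006
  f(0.567143) = 0.000000
  x_6 = 0.567143 - 0.000000×(0.567143 - 0.567147)/(0.000000 - (-0.000006))
       = 0.567143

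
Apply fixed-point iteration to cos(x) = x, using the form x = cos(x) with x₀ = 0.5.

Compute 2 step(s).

Equation: cos(x) = x
Fixed-point form: x = cos(x)
x₀ = 0.5

x_1 = g(0.500000) = 0.877583
x_2 = g(0.877583) = 0.639012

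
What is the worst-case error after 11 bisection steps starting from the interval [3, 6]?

Bisection error bound: |error| ≤ (b-a)/2^n
|error| ≤ (6 - 3)/2^11 = 3/2^11
|error| ≤ 0.0014648438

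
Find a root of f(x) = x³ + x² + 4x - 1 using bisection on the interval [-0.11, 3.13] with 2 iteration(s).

f(x) = x³ + x² + 4x - 1
Initial interval: [-0.11, 3.13]

Iteration 1:
  c_1 = (-0.110000 + 3.130000)/2 = 1.510000
  f(c_1) = f(1.510000) = 10.763051
  f(a) × f(c) < 0, new interval: [-0.110000, 1.510000]
Iteration 2:
  c_2 = (-0.110000 + 1.510000)/2 = 0.700000
  f(c_2) = f(0.700000) = 2.633000
  f(a) × f(c) < 0, new interval: [-0.110000, 0.700000]

After 2 iteration(s), the approximation is c_2 = 0.700000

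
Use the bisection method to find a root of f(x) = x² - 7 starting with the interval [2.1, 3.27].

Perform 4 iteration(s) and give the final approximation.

f(x) = x² - 7
Initial interval: [2.1, 3.27]

Iteration 1:
  c_1 = (2.100000 + 3.270000)/2 = 2.685000
  f(c_1) = f(2.685000) = 0.209225
  f(a) × f(c) < 0, new interval: [2.100000, 2.685000]
Iteration 2:
  c_2 = (2.100000 + 2.685000)/2 = 2.392500
  f(c_2) = f(2.392500) = -1.275944
  f(a) × f(c) ≥ 0, new interval: [2.392500, 2.685000]
Iteration 3:
  c_3 = (2.392500 + 2.685000)/2 = 2.538750
  f(c_3) = f(2.538750) = -0.554748
  f(a) × f(c) ≥ 0, new interval: [2.538750, 2.685000]
Iteration 4:
  c_4 = (2.538750 + 2.685000)/2 = 2.611875
  f(c_4) = f(2.611875) = -0.178109
  f(a) × f(c) ≥ 0, new interval: [2.611875, 2.685000]

After 4 iteration(s), the approximation is c_4 = 2.611875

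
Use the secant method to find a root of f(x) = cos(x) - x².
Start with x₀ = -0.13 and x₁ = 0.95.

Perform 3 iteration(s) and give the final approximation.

f(x) = cos(x) - x²
x₀ = -0.13, x₁ = 0.95

Secant formula: x_{n+1} = x_n - f(x_n)(x_n - x_{n-1})/(f(x_n) - f(x_{n-1}))

Iteration 1:
  f(-0.130000) = 0.974662
  f(0.950000) = -0.320817
  x_2 = 0.950000 - (-0.320817)×(0.950000 - (-0.130000))/(-0.320817 - 0.974662)
       = 0.682545
Iteration 2:
  f(0.950000) = -0.320817
  f(0.682545) = 0.310102
  x_3 = 0.682545 - 0.310102×(0.682545 - 0.950000)/(0.310102 - (-0.320817))
       = 0.814001
Iteration 3:
  f(0.682545) = 0.310102
  f(0.814001) = 0.023996
  x_4 = 0.814001 - 0.023996×(0.814001 - 0.682545)/(0.023996 - 0.310102)
       = 0.825027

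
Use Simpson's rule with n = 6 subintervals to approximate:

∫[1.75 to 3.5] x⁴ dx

f(x) = x⁴
a = 1.75, b = 3.5, n = 6
h = (b - a)/n = 0.291667

Simpson's rule: (h/3)[f(x₀) + 4f(x₁) + 2f(x₂) + ... + f(xₙ)]

x_0 = 1.7500, f(x_0) = 9.378906, coefficient = 1
x_1 = 2.0417, f(x_1) = 17.375582, coefficient = 4
x_2 = 2.3333, f(x_2) = 29.641975, coefficient = 2
x_3 = 2.6250, f(x_3) = 47.480713, coefficient = 4
x_4 = 2.9167, f(x_4) = 72.368104, coefficient = 2
x_5 = 3.2083, f(x_5) = 105.954141, coefficient = 4
x_6 = 3.5000, f(x_6) = 150.062500, coefficient = 1

I ≈ (0.291667/3) × 1046.703306 = 101.762821
Exact value: 101.761133
Error: 0.001689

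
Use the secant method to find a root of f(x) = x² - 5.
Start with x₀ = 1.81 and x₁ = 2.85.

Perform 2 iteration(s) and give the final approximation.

f(x) = x² - 5
x₀ = 1.81, x₁ = 2.85

Secant formula: x_{n+1} = x_n - f(x_n)(x_n - x_{n-1})/(f(x_n) - f(x_{n-1}))

Iteration 1:
  f(1.810000) = -1.723900
  f(2.850000) = 3.122500
  x_2 = 2.850000 - 3.122500×(2.850000 - 1.810000)/(3.122500 - (-1.723900))
       = 2.179936
Iteration 2:
  f(2.850000) = 3.122500
  f(2.179936) = -0.247881
  x_3 = 2.179936 - (-0.247881)×(2.179936 - 2.850000)/(-0.247881 - 3.122500)
       = 2.229217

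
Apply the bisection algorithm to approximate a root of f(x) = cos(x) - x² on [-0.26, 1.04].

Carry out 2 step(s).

f(x) = cos(x) - x²
Initial interval: [-0.26, 1.04]

Iteration 1:
  c_1 = (-0.260000 + 1.040000)/2 = 0.390000
  f(c_1) = f(0.390000) = 0.772809
  f(a) × f(c) ≥ 0, new interval: [0.390000, 1.040000]
Iteration 2:
  c_2 = (0.390000 + 1.040000)/2 = 0.715000
  f(c_2) = f(0.715000) = 0.243868
  f(a) × f(c) ≥ 0, new interval: [0.715000, 1.040000]

After 2 iteration(s), the approximation is c_2 = 0.715000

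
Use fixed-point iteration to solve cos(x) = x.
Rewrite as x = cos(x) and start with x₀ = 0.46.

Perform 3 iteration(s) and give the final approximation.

Equation: cos(x) = x
Fixed-point form: x = cos(x)
x₀ = 0.46

x_1 = g(0.460000) = 0.896052
x_2 = g(0.896052) = 0.624697
x_3 = g(0.624697) = 0.811140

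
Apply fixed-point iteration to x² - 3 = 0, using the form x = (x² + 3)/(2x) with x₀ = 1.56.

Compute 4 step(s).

Equation: x² - 3 = 0
Fixed-point form: x = (x² + 3)/(2x)
x₀ = 1.56

x_1 = g(1.560000) = 1.741538
x_2 = g(1.741538) = 1.732077
x_3 = g(1.732077) = 1.732051
x_4 = g(1.732051) = 1.732051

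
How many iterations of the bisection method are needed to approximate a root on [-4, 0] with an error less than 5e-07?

We need (b-a)/2^n ≤ 5e-07
(0 - (-4))/2^n ≤ 5e-07
4/2^n ≤ 5e-07
2^n ≥ 8000000
n ≥ log₂(8000000) = 22.93
n ≥ 23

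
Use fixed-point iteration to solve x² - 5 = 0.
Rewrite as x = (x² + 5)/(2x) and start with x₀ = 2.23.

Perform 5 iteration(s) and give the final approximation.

Equation: x² - 5 = 0
Fixed-point form: x = (x² + 5)/(2x)
x₀ = 2.23

x_1 = g(2.230000) = 2.236076
x_2 = g(2.236076) = 2.236068
x_3 = g(2.236068) = 2.236068
x_4 = g(2.236068) = 2.236068
x_5 = g(2.236068) = 2.236068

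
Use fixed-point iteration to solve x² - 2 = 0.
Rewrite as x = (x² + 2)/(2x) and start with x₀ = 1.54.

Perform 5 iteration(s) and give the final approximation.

Equation: x² - 2 = 0
Fixed-point form: x = (x² + 2)/(2x)
x₀ = 1.54

x_1 = g(1.540000) = 1.419351
x_2 = g(1.419351) = 1.414223
x_3 = g(1.414223) = 1.414214
x_4 = g(1.414214) = 1.414214
x_5 = g(1.414214) = 1.414214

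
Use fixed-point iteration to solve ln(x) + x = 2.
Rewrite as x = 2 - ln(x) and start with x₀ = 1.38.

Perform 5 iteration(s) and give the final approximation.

Equation: ln(x) + x = 2
Fixed-point form: x = 2 - ln(x)
x₀ = 1.38

x_1 = g(1.380000) = 1.677917
x_2 = g(1.677917) = 1.482447
x_3 = g(1.482447) = 1.606306
x_4 = g(1.606306) = 1.526063
x_5 = g(1.526063) = 1.577309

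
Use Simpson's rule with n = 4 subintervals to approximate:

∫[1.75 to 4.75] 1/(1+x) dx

f(x) = 1/(1+x)
a = 1.75, b = 4.75, n = 4
h = (b - a)/n = 0.750000

Simpson's rule: (h/3)[f(x₀) + 4f(x₁) + 2f(x₂) + ... + f(xₙ)]

x_0 = 1.7500, f(x_0) = 0.363636, coefficient = 1
x_1 = 2.5000, f(x_1) = 0.285714, coefficient = 4
x_2 = 3.2500, f(x_2) = 0.235294, coefficient = 2
x_3 = 4.0000, f(x_3) = 0.200000, coefficient = 4
x_4 = 4.7500, f(x_4) = 0.173913, coefficient = 1

I ≈ (0.750000/3) × 2.950995 = 0.737749
Exact value: 0.737599
Error: 0.000150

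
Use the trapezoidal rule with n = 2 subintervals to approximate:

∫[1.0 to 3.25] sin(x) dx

f(x) = sin(x)
a = 1.0, b = 3.25, n = 2
h = (b - a)/n = 1.125000

Trapezoidal rule: (h/2)[f(x₀) + 2f(x₁) + 2f(x₂) + ... + f(xₙ)]

x_0 = 1.0000, f(x_0) = 0.841471, coefficient = 1
x_1 = 2.1250, f(x_1) = 0.850320, coefficient = 2
x_2 = 3.2500, f(x_2) = -0.108195, coefficient = 1

I ≈ (1.125000/2) × 2.433915 = 1.369077
Exact value: 1.534432
Error: 0.165355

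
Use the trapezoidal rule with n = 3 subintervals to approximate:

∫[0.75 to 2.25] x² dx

f(x) = x²
a = 0.75, b = 2.25, n = 3
h = (b - a)/n = 0.500000

Trapezoidal rule: (h/2)[f(x₀) + 2f(x₁) + 2f(x₂) + ... + f(xₙ)]

x_0 = 0.7500, f(x_0) = 0.562500, coefficient = 1
x_1 = 1.2500, f(x_1) = 1.562500, coefficient = 2
x_2 = 1.7500, f(x_2) = 3.062500, coefficient = 2
x_3 = 2.2500, f(x_3) = 5.062500, coefficient = 1

I ≈ (0.500000/2) × 14.875000 = 3.718750
Exact value: 3.656250
Error: 0.062500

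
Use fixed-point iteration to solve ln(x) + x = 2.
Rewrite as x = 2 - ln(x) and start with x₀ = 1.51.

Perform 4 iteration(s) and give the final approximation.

Equation: ln(x) + x = 2
Fixed-point form: x = 2 - ln(x)
x₀ = 1.51

x_1 = g(1.510000) = 1.587890
x_2 = g(1.587890) = 1.537594
x_3 = g(1.537594) = 1.569781
x_4 = g(1.569781) = 1.549064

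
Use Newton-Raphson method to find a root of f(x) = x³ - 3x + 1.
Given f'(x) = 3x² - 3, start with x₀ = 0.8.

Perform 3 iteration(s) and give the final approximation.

f(x) = x³ - 3x + 1
f'(x) = 3x² - 3
x₀ = 0.8

Newton-Raphson formula: x_{n+1} = x_n - f(x_n)/f'(x_n)

Iteration 1:
  f(0.800000) = -0.888000
  f'(0.800000) = -1.080000
  x_1 = 0.800000 - (-0.888000)/(-1.080000) = -0.022222
Iteration 2:
  f(-0.022222) = 1.066656
  f'(-0.022222) = -2.998519
  x_2 = -0.022222 - 1.066656/(-2.998519) = 0.333505
Iteration 3:
  f(0.333505) = 0.036578
  f'(0.333505) = -2.666323
  x_3 = 0.333505 - 0.036578/(-2.666323) = 0.347224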